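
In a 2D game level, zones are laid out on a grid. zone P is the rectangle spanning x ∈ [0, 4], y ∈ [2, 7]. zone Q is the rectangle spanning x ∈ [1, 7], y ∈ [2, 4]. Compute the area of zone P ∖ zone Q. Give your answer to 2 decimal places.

14.00

|zone P∩zone Q|: x∈[1,4], y∈[2,4] → 3·2 = 6.
|zone P| = 20.
|zone P ∖ zone Q| = |zone P| − |zone P∩zone Q| = 20 − 6 = 14.00.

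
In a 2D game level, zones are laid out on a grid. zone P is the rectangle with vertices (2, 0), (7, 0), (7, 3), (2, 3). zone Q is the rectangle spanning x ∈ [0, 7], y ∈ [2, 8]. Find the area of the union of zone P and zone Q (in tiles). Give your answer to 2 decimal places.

52.00

By inclusion–exclusion:
Individual areas: |zone P| = 15, |zone Q| = 42.
|zone P∩zone Q|: x∈[2,7], y∈[2,3] → 5·1 = 5.
|zone P ∪ zone Q| = 57 − 5 = 52.00.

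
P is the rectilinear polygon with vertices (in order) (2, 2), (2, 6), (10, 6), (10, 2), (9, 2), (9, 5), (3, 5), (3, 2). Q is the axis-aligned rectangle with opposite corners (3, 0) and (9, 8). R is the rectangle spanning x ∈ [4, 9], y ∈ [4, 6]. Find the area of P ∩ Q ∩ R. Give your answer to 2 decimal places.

5.00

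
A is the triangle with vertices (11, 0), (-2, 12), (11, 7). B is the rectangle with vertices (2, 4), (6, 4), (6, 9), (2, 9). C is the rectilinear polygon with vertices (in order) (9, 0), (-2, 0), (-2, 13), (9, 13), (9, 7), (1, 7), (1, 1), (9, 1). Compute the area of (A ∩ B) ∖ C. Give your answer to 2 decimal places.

|A ∩ B| = 10.1462.
|(A ∩ B) ∩ C| = 7.066.
|(A ∩ B) ∖ C| = 10.1462 − 7.066 = 3.08.

3.08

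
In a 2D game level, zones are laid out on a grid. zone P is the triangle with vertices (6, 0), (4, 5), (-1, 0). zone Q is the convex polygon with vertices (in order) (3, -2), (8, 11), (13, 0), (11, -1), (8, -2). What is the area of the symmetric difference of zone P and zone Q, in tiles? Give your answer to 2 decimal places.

76.66

|zone P| = 17.5, |zone Q| = 65.5, |zone P∩zone Q| = 3.1712.
|zone P △ zone Q| = |zone P| + |zone Q| − 2·|zone P∩zone Q| = 17.5 + 65.5 − 6.3424 = 76.66.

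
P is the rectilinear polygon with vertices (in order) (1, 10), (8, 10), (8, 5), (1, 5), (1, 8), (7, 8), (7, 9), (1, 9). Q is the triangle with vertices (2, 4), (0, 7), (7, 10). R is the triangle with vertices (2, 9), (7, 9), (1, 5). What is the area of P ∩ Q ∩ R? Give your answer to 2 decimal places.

5.49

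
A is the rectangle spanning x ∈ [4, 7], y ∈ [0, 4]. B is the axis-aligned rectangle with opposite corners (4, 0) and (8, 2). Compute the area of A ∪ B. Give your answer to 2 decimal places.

By inclusion–exclusion:
Individual areas: |A| = 12, |B| = 8.
|A∩B|: x∈[4,7], y∈[0,2] → 3·2 = 6.
|A ∪ B| = 20 − 6 = 14.00.

14.00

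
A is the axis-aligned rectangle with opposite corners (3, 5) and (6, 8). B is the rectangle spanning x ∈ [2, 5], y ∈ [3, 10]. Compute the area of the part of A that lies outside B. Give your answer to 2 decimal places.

3.00

|A∩B|: x∈[3,5], y∈[5,8] → 2·3 = 6.
|A| = 9.
|A ∖ B| = |A| − |A∩B| = 9 − 6 = 3.00.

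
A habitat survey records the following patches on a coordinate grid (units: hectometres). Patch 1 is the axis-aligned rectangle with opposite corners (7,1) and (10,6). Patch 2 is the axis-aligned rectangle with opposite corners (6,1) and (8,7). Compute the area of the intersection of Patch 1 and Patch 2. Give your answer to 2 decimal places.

5.00

|Patch 1∩Patch 2|: x∈[7,8], y∈[1,6] → 1·5 = 5.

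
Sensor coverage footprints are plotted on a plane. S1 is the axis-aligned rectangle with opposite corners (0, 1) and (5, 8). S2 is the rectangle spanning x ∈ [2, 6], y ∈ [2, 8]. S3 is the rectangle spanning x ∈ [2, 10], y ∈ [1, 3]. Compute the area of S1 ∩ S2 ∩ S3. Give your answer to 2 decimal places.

The intersection is the polygon with vertices (2,2), (2,3), (5,3), (5,2).
By the shoelace formula its area is 3.00.

3.00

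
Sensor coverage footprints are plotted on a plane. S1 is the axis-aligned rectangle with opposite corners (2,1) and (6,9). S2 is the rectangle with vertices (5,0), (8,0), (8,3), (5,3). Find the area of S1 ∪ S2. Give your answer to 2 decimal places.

39.00

By inclusion–exclusion:
Individual areas: |S1| = 32, |S2| = 9.
|S1∩S2|: x∈[5,6], y∈[1,3] → 1·2 = 2.
|S1 ∪ S2| = 41 − 2 = 39.00.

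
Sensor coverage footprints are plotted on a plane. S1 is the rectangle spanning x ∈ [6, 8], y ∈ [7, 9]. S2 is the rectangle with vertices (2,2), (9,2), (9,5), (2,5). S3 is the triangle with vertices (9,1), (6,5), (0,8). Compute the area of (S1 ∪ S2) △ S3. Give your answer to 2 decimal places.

|S1 ∪ S2| = 25.
|(S1 ∪ S2) ∩ S3| = 4.0179.
|(S1 ∪ S2) △ S3| = 25 + 7.5 − 8.0357 = 24.46.

24.46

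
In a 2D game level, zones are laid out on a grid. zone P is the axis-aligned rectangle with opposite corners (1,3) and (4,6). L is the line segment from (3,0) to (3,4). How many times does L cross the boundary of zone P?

1

The segment meets the boundary at (3,3).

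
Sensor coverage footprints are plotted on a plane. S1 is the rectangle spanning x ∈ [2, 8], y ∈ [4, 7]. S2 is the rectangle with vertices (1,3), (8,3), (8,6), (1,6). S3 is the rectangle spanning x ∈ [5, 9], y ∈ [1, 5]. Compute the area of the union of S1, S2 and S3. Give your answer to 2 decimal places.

By inclusion–exclusion:
Individual areas: |S1| = 18, |S2| = 21, |S3| = 16.
|S1∩S2|: x∈[2,8], y∈[4,6] → 6·2 = 12.
|S1∩S3|: x∈[5,8], y∈[4,5] → 3·1 = 3.
|S2∩S3|: x∈[5,8], y∈[3,5] → 3·2 = 6.
|S1∩S2∩S3| = 3.
|S1 ∪ S2 ∪ S3| = 55 − 21 + 3 = 37.00.

37.00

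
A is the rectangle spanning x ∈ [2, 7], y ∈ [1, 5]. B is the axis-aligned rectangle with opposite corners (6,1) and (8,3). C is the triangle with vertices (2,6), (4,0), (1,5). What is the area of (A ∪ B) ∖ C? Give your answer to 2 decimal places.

19.63

|A ∪ B| = 22.
|(A ∪ B) ∩ C| = 2.3667.
|(A ∪ B) ∖ C| = 22 − 2.3667 = 19.63.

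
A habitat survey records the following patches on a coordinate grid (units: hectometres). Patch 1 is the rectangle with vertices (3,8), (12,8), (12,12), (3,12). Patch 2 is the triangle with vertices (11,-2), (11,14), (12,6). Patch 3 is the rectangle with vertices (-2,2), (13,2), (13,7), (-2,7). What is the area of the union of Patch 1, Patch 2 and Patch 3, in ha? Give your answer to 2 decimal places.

113.06

By inclusion–exclusion:
Individual areas: |Patch 1| = 36, |Patch 2| = 8, |Patch 3| = 75.
|Patch 1∩Patch 2| = 2.
|Patch 1∩Patch 3| = 0 (no overlap).
|Patch 2∩Patch 3| = 3.9375.
|Patch 1∩Patch 2∩Patch 3| = 0.
|Patch 1 ∪ Patch 2 ∪ Patch 3| = 119 − 5.9375 + 0 = 113.06.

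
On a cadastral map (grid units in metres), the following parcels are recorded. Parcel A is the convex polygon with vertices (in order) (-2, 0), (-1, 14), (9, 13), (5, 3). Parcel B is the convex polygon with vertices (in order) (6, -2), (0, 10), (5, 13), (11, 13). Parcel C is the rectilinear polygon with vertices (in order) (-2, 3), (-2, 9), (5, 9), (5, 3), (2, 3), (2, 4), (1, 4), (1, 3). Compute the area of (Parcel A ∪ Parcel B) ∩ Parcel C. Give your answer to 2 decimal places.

The region (Parcel A ∪ Parcel B) ∩ Parcel C is the polygon with vertices (-1.357,9), (5,9), (5,3), (2,3), (2,4), (1,4), (1,3), (-1.786,3).
By the shoelace formula its area is 38.43.

38.43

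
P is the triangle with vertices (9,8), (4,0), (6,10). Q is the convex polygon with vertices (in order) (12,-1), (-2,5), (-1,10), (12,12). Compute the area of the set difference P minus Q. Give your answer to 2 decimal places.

0.91

|P| = 17, |P∩Q| = 16.0895.
|P ∖ Q| = |P| − |P∩Q| = 17 − 16.0895 = 0.91.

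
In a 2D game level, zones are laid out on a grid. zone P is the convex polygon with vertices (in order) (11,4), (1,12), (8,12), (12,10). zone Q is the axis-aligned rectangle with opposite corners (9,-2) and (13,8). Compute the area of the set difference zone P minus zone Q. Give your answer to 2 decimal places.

33.27

|zone P| = 41, |zone P∩zone Q| = 7.7333.
|zone P ∖ zone Q| = |zone P| − |zone P∩zone Q| = 41 − 7.7333 = 33.27.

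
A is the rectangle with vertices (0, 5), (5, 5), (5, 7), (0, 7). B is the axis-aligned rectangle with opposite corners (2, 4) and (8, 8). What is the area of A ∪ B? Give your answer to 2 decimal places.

By inclusion–exclusion:
Individual areas: |A| = 10, |B| = 24.
|A∩B|: x∈[2,5], y∈[5,7] → 3·2 = 6.
|A ∪ B| = 34 − 6 = 28.00.

28.00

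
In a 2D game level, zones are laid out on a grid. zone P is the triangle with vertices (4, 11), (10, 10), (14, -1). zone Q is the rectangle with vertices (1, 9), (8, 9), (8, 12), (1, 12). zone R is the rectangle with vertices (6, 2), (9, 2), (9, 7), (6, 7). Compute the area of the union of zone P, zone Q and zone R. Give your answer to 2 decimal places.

60.33

By inclusion–exclusion:
Individual areas: |zone P| = 31, |zone Q| = 21, |zone R| = 15.
|zone P∩zone Q| = 5.
|zone P∩zone R| = 1.6667.
|zone Q∩zone R| = 0 (no overlap).
|zone P∩zone Q∩zone R| = 0.
|zone P ∪ zone Q ∪ zone R| = 67 − 6.6667 + 0 = 60.33.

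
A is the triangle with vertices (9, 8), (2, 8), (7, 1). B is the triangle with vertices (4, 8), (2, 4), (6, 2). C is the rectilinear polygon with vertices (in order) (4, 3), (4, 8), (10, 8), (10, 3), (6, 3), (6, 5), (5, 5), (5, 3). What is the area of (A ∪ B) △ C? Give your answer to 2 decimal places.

|A ∪ B| = 30.8971.
|(A ∪ B) ∩ C| = 19.4286.
|(A ∪ B) △ C| = 30.8971 + 28 − 38.8571 = 20.04.

20.04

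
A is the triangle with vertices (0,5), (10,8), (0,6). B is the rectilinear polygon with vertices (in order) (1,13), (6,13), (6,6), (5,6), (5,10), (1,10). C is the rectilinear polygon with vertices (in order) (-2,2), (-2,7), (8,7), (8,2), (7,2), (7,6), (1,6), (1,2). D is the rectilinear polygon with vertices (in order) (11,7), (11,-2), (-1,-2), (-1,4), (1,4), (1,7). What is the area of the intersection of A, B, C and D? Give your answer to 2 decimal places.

The intersection is the polygon with vertices (6,7), (6,6.8), (5,6.5), (5,7).
By the shoelace formula its area is 0.35.

0.35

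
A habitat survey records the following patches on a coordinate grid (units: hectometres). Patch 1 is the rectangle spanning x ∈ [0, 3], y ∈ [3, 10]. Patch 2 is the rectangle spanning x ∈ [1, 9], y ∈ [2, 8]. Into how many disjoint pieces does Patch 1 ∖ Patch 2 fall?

Patch 1 ∖ Patch 2 is a single connected region.

1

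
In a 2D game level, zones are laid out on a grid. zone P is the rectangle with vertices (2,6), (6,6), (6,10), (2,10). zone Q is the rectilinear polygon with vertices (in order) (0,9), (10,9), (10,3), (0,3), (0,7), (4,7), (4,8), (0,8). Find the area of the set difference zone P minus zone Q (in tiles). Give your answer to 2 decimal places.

6.00

|zone P| = 16, |zone P∩zone Q| = 10.
|zone P ∖ zone Q| = |zone P| − |zone P∩zone Q| = 16 − 10 = 6.00.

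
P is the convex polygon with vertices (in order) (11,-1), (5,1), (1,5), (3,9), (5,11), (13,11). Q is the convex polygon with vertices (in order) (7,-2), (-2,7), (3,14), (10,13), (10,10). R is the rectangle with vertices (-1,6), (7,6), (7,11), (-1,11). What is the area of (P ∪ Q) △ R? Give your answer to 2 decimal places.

114.29

|P ∪ Q| = 149.4615.
|(P ∪ Q) ∩ R| = 37.5857.
|(P ∪ Q) △ R| = 149.4615 + 40 − 75.1714 = 114.29.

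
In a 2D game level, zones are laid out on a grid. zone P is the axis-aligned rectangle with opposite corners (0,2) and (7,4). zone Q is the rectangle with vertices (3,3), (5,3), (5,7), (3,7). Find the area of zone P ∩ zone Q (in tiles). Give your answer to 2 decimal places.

2.00

|zone P∩zone Q|: x∈[3,5], y∈[3,4] → 2·1 = 2.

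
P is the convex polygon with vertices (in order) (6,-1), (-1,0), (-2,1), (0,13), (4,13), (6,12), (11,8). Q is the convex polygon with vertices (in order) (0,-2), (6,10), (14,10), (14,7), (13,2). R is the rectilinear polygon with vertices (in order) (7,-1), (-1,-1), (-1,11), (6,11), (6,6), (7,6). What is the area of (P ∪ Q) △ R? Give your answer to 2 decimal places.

|P ∪ Q| = 168.8011.
|(P ∪ Q) ∩ R| = 87.0543.
|(P ∪ Q) △ R| = 168.8011 + 91 − 174.1086 = 85.69.

85.69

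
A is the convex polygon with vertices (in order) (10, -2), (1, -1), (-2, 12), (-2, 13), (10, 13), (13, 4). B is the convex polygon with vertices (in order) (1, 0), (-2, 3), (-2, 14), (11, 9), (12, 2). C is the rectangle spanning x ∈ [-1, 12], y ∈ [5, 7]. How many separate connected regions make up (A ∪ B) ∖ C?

(A ∪ B) ∖ C is a single connected region.

1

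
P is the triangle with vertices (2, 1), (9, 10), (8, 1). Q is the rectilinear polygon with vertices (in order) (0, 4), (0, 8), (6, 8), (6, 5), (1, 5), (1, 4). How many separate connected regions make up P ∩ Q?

1

P ∩ Q is a single connected region.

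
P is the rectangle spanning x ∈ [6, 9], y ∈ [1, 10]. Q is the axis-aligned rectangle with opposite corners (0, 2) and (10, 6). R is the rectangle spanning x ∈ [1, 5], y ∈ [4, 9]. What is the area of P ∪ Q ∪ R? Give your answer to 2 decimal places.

By inclusion–exclusion:
Individual areas: |P| = 27, |Q| = 40, |R| = 20.
|P∩Q|: x∈[6,9], y∈[2,6] → 3·4 = 12.
|P∩R| = 0 (no overlap).
|Q∩R|: x∈[1,5], y∈[4,6] → 4·2 = 8.
|P∩Q∩R| = 0.
|P ∪ Q ∪ R| = 87 − 20 + 0 = 67.00.

67.00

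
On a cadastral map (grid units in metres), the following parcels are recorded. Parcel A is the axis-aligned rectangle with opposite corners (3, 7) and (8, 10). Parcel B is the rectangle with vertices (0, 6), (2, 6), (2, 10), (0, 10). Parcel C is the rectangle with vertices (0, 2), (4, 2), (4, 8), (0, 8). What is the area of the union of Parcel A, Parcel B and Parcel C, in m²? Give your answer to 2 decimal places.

42.00

By inclusion–exclusion:
Individual areas: |Parcel A| = 15, |Parcel B| = 8, |Parcel C| = 24.
|Parcel A∩Parcel B| = 0 (no overlap).
|Parcel A∩Parcel C|: x∈[3,4], y∈[7,8] → 1·1 = 1.
|Parcel B∩Parcel C|: x∈[0,2], y∈[6,8] → 2·2 = 4.
|Parcel A∩Parcel B∩Parcel C| = 0.
|Parcel A ∪ Parcel B ∪ Parcel C| = 47 − 5 + 0 = 42.00.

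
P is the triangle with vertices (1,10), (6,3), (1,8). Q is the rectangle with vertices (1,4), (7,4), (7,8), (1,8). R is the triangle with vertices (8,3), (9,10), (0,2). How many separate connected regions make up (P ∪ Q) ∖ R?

(P ∪ Q) ∖ R is a single connected region.

1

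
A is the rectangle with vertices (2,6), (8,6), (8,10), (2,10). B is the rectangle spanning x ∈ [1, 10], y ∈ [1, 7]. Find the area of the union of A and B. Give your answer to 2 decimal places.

By inclusion–exclusion:
Individual areas: |A| = 24, |B| = 54.
|A∩B|: x∈[2,8], y∈[6,7] → 6·1 = 6.
|A ∪ B| = 78 − 6 = 72.00.

72.00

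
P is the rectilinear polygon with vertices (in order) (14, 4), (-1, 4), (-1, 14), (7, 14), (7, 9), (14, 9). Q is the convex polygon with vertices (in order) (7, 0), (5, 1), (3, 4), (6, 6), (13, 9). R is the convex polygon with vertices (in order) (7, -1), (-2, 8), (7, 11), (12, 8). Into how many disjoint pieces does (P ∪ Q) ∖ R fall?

(P ∪ Q) ∖ R splits into 3 disjoint pieces (area 4.5, area 34.6667, area 15.2778).

3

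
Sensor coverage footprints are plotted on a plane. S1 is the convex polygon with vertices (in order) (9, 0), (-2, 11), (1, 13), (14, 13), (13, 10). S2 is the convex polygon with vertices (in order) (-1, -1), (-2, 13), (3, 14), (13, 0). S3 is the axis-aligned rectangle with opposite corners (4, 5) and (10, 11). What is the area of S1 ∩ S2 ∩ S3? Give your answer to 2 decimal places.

19.71

The intersection is the polygon with vertices (9.429,5), (4,5), (4,11), (5.143,11).
By the shoelace formula its area is 19.71.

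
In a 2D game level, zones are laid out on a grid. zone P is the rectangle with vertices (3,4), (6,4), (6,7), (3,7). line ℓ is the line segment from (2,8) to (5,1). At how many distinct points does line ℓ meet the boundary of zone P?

2

The segment meets the boundary at (3.714,4), (3,5.667).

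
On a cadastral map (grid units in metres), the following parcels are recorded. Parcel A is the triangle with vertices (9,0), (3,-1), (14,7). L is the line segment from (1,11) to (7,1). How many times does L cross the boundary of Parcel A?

The segment meets the boundary at (6.62,1.633).

1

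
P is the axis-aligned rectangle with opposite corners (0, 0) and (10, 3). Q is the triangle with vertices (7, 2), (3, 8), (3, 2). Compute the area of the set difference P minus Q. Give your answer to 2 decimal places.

26.33

|P| = 30, |P∩Q| = 3.6667.
|P ∖ Q| = |P| − |P∩Q| = 30 − 3.6667 = 26.33.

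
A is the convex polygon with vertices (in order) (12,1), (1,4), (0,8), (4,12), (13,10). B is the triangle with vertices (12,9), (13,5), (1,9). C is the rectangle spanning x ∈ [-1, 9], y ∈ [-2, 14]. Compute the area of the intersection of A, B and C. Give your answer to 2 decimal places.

The intersection is the polygon with vertices (1,9), (9,9), (9,6.333).
By the shoelace formula its area is 10.67.

10.67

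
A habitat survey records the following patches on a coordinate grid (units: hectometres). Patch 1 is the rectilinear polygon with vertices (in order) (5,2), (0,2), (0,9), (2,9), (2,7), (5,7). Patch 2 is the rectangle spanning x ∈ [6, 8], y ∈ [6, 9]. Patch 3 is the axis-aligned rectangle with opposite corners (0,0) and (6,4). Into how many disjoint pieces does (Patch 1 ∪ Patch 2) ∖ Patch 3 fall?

(Patch 1 ∪ Patch 2) ∖ Patch 3 splits into 2 disjoint pieces (area 19, area 6).

2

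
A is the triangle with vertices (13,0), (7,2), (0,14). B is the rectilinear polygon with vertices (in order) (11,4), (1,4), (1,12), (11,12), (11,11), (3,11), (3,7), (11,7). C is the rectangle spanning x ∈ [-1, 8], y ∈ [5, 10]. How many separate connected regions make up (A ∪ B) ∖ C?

2

(A ∪ B) ∖ C splits into 2 disjoint pieces (area 27.7381, area 12.9652).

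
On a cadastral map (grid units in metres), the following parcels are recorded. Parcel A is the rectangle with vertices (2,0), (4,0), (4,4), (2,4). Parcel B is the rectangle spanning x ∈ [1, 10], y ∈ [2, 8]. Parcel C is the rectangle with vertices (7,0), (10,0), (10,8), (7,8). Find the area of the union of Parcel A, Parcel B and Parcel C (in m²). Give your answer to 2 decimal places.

64.00

By inclusion–exclusion:
Individual areas: |Parcel A| = 8, |Parcel B| = 54, |Parcel C| = 24.
|Parcel A∩Parcel B|: x∈[2,4], y∈[2,4] → 2·2 = 4.
|Parcel A∩Parcel C| = 0 (no overlap).
|Parcel B∩Parcel C|: x∈[7,10], y∈[2,8] → 3·6 = 18.
|Parcel A∩Parcel B∩Parcel C| = 0.
|Parcel A ∪ Parcel B ∪ Parcel C| = 86 − 22 + 0 = 64.00.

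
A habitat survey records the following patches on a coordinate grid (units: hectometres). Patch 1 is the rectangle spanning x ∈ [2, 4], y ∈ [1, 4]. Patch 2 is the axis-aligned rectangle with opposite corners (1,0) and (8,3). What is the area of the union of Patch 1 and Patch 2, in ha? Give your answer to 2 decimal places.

23.00

By inclusion–exclusion:
Individual areas: |Patch 1| = 6, |Patch 2| = 21.
|Patch 1∩Patch 2|: x∈[2,4], y∈[1,3] → 2·2 = 4.
|Patch 1 ∪ Patch 2| = 27 − 4 = 23.00.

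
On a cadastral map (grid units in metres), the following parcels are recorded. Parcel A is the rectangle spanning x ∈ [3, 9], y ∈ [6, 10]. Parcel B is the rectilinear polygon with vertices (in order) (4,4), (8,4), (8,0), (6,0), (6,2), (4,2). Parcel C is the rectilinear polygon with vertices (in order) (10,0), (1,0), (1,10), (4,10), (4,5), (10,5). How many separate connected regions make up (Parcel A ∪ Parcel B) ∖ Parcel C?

(Parcel A ∪ Parcel B) ∖ Parcel C is a single connected region.

1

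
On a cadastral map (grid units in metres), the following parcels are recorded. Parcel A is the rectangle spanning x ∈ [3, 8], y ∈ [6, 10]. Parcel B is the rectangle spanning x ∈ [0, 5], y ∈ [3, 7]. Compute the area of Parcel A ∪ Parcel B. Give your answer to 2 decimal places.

38.00

By inclusion–exclusion:
Individual areas: |Parcel A| = 20, |Parcel B| = 20.
|Parcel A∩Parcel B|: x∈[3,5], y∈[6,7] → 2·1 = 2.
|Parcel A ∪ Parcel B| = 40 − 2 = 38.00.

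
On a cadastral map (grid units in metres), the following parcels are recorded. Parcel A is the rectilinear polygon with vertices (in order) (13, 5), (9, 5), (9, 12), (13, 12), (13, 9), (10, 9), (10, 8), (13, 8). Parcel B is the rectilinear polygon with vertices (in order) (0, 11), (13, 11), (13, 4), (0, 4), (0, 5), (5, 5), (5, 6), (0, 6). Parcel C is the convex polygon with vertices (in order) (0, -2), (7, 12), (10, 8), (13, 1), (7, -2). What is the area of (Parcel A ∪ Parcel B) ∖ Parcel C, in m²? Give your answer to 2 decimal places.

|Parcel A ∪ Parcel B| = 90.
|(Parcel A ∪ Parcel B) ∩ Parcel C| = 35.5536.
|(Parcel A ∪ Parcel B) ∖ Parcel C| = 90 − 35.5536 = 54.45.

54.45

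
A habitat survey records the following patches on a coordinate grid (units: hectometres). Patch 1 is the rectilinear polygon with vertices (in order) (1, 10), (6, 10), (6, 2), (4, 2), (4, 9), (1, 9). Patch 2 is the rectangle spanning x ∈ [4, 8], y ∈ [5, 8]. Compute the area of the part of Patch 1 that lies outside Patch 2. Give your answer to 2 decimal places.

13.00

|Patch 1| = 19, |Patch 1∩Patch 2| = 6.
|Patch 1 ∖ Patch 2| = |Patch 1| − |Patch 1∩Patch 2| = 19 − 6 = 13.00.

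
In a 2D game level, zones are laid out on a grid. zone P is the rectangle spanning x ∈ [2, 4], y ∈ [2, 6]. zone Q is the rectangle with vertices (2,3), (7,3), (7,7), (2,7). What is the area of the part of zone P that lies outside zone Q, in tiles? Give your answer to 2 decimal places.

2.00

|zone P∩zone Q|: x∈[2,4], y∈[3,6] → 2·3 = 6.
|zone P| = 8.
|zone P ∖ zone Q| = |zone P| − |zone P∩zone Q| = 8 − 6 = 2.00.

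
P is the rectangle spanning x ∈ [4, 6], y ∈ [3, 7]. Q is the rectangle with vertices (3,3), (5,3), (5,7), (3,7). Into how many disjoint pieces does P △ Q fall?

2

P △ Q splits into 2 disjoint pieces (area 4, area 4).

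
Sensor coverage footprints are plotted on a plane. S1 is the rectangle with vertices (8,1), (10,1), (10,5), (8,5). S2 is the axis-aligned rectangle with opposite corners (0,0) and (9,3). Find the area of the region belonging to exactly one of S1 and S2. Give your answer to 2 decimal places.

|S1∩S2|: x∈[8,9], y∈[1,3] → 1·2 = 2.
|S1 △ S2| = |S1| + |S2| − 2·|S1∩S2| = 8 + 27 − 4 = 31.00.

31.00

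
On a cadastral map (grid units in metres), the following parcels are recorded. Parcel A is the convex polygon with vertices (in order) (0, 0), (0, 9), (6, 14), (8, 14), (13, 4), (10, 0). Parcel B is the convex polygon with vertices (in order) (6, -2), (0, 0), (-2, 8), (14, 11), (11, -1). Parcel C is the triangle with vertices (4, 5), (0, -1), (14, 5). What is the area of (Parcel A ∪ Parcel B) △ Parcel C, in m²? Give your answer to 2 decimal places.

142.89

|Parcel A ∪ Parcel B| = 171.3268.
|(Parcel A ∪ Parcel B) ∩ Parcel C| = 29.2194.
|(Parcel A ∪ Parcel B) △ Parcel C| = 171.3268 + 30 − 58.4388 = 142.89.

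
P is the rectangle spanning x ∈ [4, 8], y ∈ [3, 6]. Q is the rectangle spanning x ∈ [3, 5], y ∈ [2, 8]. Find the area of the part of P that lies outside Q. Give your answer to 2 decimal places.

|P∩Q|: x∈[4,5], y∈[3,6] → 1·3 = 3.
|P| = 12.
|P ∖ Q| = |P| − |P∩Q| = 12 − 3 = 9.00.

9.00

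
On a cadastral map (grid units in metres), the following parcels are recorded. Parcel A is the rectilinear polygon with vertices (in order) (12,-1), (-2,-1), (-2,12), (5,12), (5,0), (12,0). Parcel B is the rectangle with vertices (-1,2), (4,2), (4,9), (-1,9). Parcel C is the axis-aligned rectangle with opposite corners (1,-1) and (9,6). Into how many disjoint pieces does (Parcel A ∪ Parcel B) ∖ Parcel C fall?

2

(Parcel A ∪ Parcel B) ∖ Parcel C splits into 2 disjoint pieces (area 63, area 3).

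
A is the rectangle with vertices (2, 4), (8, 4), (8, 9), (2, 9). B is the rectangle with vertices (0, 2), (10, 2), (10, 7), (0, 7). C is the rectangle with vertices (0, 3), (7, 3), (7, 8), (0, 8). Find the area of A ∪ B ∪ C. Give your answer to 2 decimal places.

64.00

By inclusion–exclusion:
Individual areas: |A| = 30, |B| = 50, |C| = 35.
|A∩B|: x∈[2,8], y∈[4,7] → 6·3 = 18.
|A∩C|: x∈[2,7], y∈[4,8] → 5·4 = 20.
|B∩C|: x∈[0,7], y∈[3,7] → 7·4 = 28.
|A∩B∩C| = 15.
|A ∪ B ∪ C| = 115 − 66 + 15 = 64.00.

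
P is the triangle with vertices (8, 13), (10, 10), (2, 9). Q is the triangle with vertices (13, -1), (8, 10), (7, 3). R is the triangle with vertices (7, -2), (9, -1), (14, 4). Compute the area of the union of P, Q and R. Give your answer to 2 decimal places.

37.96

By inclusion–exclusion:
Individual areas: |P| = 13, |Q| = 23, |R| = 2.5.
|P∩Q| = 0.018.
|P∩R| = 0.
|Q∩R| = 0.5246.
|P∩Q∩R| = 0.
|P ∪ Q ∪ R| = 38.5 − 0.5426 + 0 = 37.96.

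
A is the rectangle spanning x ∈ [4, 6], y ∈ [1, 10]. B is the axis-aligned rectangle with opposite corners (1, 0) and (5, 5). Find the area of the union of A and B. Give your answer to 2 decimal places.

34.00

By inclusion–exclusion:
Individual areas: |A| = 18, |B| = 20.
|A∩B|: x∈[4,5], y∈[1,5] → 1·4 = 4.
|A ∪ B| = 38 − 4 = 34.00.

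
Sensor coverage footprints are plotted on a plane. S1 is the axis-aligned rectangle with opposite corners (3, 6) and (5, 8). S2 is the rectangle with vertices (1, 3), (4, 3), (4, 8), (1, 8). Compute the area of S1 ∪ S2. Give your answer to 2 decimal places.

17.00

By inclusion–exclusion:
Individual areas: |S1| = 4, |S2| = 15.
|S1∩S2|: x∈[3,4], y∈[6,8] → 1·2 = 2.
|S1 ∪ S2| = 19 − 2 = 17.00.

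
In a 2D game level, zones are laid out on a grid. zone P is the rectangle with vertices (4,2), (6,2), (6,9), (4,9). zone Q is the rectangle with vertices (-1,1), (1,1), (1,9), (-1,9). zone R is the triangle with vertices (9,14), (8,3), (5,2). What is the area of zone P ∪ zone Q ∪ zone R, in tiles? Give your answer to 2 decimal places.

By inclusion–exclusion:
Individual areas: |zone P| = 14, |zone Q| = 16, |zone R| = 16.
|zone P∩zone Q| = 0 (no overlap).
|zone P∩zone R| = 1.3333.
|zone Q∩zone R| = 0.
|zone P∩zone Q∩zone R| = 0.
|zone P ∪ zone Q ∪ zone R| = 46 − 1.3333 + 0 = 44.67.

44.67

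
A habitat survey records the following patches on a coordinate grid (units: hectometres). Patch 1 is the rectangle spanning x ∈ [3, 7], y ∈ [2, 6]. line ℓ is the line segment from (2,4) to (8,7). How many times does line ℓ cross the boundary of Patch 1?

The segment meets the boundary at (6,6), (3,4.5).

2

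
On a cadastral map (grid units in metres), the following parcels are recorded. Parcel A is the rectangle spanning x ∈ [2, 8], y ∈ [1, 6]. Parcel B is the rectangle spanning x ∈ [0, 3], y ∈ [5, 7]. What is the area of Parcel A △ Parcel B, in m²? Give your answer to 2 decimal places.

34.00

|Parcel A∩Parcel B|: x∈[2,3], y∈[5,6] → 1·1 = 1.
|Parcel A △ Parcel B| = |Parcel A| + |Parcel B| − 2·|Parcel A∩Parcel B| = 30 + 6 − 2 = 34.00.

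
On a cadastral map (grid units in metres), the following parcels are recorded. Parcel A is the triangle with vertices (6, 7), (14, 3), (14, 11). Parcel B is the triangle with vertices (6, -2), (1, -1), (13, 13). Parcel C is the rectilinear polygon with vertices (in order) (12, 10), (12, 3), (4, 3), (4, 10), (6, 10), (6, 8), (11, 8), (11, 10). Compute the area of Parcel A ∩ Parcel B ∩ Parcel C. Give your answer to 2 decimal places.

5.31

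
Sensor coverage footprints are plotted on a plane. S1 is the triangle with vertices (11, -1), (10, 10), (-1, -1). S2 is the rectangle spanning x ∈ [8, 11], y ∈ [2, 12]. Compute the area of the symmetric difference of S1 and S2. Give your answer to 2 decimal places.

|S1| = 66, |S2| = 30, |S1∩S2| = 16.9091.
|S1 △ S2| = |S1| + |S2| − 2·|S1∩S2| = 66 + 30 − 33.8182 = 62.18.

62.18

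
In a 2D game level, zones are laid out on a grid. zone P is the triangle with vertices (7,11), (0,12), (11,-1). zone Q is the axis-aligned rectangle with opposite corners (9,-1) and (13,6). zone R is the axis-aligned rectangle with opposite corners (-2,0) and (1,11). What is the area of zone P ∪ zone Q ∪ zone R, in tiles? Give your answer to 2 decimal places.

By inclusion–exclusion:
Individual areas: |zone P| = 40, |zone Q| = 28, |zone R| = 33.
|zone P∩zone Q| = 3.6364.
|zone P∩zone R| = 0.014.
|zone Q∩zone R| = 0 (no overlap).
|zone P∩zone Q∩zone R| = 0.
|zone P ∪ zone Q ∪ zone R| = 101 − 3.6503 + 0 = 97.35.

97.35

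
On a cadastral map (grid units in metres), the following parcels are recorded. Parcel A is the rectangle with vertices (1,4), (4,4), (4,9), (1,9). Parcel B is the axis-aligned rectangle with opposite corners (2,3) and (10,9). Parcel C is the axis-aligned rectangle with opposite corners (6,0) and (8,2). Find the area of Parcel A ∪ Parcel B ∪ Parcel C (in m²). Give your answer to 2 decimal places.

57.00

By inclusion–exclusion:
Individual areas: |Parcel A| = 15, |Parcel B| = 48, |Parcel C| = 4.
|Parcel A∩Parcel B|: x∈[2,4], y∈[4,9] → 2·5 = 10.
|Parcel A∩Parcel C| = 0 (no overlap).
|Parcel B∩Parcel C| = 0 (no overlap).
|Parcel A∩Parcel B∩Parcel C| = 0.
|Parcel A ∪ Parcel B ∪ Parcel C| = 67 − 10 + 0 = 57.00.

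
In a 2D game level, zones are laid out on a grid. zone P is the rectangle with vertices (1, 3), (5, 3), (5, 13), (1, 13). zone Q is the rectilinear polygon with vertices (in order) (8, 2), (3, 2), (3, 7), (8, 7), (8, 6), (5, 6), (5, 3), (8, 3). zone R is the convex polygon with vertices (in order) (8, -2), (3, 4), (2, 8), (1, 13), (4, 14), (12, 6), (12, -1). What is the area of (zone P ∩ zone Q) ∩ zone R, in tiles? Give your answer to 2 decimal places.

7.58

The region (zone P ∩ zone Q) ∩ zone R is the polygon with vertices (3.833,3), (3,4), (3,7), (5,7), (5,6), (5,3).
By the shoelace formula its area is 7.58.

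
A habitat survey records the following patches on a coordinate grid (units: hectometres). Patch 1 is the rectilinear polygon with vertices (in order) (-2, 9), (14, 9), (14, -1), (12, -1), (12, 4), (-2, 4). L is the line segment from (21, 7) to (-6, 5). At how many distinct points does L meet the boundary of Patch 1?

The segment meets the boundary at (-2,5.296), (14,6.481).

2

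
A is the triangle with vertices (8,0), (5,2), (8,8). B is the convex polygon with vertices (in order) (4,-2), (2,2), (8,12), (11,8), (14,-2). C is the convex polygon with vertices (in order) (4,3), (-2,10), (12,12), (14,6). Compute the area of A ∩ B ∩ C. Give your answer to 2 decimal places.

The intersection is the polygon with vertices (8,8), (8,4.2), (5.765,3.529).
By the shoelace formula its area is 4.25.

4.25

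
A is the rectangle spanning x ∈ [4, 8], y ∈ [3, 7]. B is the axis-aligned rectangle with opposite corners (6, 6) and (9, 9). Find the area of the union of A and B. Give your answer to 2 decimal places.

By inclusion–exclusion:
Individual areas: |A| = 16, |B| = 9.
|A∩B|: x∈[6,8], y∈[6,7] → 2·1 = 2.
|A ∪ B| = 25 − 2 = 23.00.

23.00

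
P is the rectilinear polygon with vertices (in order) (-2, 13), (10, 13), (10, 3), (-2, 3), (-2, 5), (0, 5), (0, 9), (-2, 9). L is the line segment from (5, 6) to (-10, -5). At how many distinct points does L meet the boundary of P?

The segment meets the boundary at (0.909,3).

1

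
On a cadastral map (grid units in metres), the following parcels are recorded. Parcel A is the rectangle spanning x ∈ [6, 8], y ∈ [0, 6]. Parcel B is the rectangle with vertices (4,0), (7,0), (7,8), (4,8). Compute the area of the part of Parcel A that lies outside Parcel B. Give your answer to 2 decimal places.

6.00

|Parcel A∩Parcel B|: x∈[6,7], y∈[0,6] → 1·6 = 6.
|Parcel A| = 12.
|Parcel A ∖ Parcel B| = |Parcel A| − |Parcel A∩Parcel B| = 12 − 6 = 6.00.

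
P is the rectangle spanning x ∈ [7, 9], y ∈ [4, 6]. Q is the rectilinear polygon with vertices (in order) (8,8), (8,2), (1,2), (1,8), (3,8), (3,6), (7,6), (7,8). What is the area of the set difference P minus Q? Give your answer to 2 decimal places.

2.00

|P| = 4, |P∩Q| = 2.
|P ∖ Q| = |P| − |P∩Q| = 4 − 2 = 2.00.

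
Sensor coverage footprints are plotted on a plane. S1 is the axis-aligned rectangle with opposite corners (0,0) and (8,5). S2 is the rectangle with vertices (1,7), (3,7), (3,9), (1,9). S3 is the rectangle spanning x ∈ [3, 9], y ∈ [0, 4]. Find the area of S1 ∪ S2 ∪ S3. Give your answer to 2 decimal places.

By inclusion–exclusion:
Individual areas: |S1| = 40, |S2| = 4, |S3| = 24.
|S1∩S2| = 0 (no overlap).
|S1∩S3|: x∈[3,8], y∈[0,4] → 5·4 = 20.
|S2∩S3| = 0 (no overlap).
|S1∩S2∩S3| = 0.
|S1 ∪ S2 ∪ S3| = 68 − 20 + 0 = 48.00.

48.00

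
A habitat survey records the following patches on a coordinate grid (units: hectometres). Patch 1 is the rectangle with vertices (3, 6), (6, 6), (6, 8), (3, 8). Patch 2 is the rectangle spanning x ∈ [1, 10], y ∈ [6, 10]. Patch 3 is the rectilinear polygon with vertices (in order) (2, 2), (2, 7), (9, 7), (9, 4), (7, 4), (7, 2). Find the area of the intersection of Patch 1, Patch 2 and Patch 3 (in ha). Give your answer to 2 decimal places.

The intersection is the polygon with vertices (6,6), (3,6), (3,7), (6,7).
By the shoelace formula its area is 3.00.

3.00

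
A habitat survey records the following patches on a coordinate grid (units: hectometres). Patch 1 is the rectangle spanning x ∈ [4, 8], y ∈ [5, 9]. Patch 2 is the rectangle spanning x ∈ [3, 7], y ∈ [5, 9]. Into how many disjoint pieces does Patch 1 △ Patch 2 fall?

Patch 1 △ Patch 2 splits into 2 disjoint pieces (area 4, area 4).

2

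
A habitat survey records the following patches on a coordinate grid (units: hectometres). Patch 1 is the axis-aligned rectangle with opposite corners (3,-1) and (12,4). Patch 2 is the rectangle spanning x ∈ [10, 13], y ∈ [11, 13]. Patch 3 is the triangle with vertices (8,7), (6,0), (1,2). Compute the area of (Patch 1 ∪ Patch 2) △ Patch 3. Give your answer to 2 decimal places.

45.99

|Patch 1 ∪ Patch 2| = 51.
|(Patch 1 ∪ Patch 2) ∩ Patch 3| = 12.2571.
|(Patch 1 ∪ Patch 2) △ Patch 3| = 51 + 19.5 − 24.5143 = 45.99.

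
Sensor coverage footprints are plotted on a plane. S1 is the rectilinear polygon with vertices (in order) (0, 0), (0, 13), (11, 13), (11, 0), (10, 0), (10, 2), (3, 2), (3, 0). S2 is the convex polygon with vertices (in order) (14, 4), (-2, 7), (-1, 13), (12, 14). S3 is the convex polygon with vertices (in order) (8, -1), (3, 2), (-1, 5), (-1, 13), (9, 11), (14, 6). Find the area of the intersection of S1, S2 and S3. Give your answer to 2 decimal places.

The intersection is the polygon with vertices (11,4.562), (0,6.625), (0,12.8), (9,11), (11,9).
By the shoelace formula its area is 65.57.

65.57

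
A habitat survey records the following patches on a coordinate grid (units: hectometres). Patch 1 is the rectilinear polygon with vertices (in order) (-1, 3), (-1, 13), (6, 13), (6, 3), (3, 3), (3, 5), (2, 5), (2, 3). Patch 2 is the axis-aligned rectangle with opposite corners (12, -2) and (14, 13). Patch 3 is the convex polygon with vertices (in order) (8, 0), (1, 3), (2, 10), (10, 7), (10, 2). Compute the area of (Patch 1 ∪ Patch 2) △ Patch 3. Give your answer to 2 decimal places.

107.00

|Patch 1 ∪ Patch 2| = 98.
|(Patch 1 ∪ Patch 2) ∩ Patch 3| = 26.5.
|(Patch 1 ∪ Patch 2) △ Patch 3| = 98 + 62 − 53 = 107.00.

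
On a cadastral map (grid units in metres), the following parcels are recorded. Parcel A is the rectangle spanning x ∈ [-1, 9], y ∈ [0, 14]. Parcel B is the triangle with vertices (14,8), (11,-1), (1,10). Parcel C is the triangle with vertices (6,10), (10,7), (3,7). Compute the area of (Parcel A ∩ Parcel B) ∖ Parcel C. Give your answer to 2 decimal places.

|Parcel A ∩ Parcel B| = 30.2769.
|(Parcel A ∩ Parcel B) ∩ Parcel C| = 9.2338.
|(Parcel A ∩ Parcel B) ∖ Parcel C| = 30.2769 − 9.2338 = 21.04.

21.04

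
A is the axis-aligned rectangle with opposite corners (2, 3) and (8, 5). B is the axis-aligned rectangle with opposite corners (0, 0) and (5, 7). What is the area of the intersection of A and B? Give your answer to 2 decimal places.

|A∩B|: x∈[2,5], y∈[3,5] → 3·2 = 6.

6.00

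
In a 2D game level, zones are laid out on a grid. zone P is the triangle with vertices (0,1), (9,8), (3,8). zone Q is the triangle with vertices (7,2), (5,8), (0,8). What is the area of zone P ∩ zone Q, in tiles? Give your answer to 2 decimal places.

8.75

The intersection is the polygon with vertices (4.282,4.33), (2.194,6.119), (3,8), (5,8), (5.824,5.529).
By the shoelace formula its area is 8.75.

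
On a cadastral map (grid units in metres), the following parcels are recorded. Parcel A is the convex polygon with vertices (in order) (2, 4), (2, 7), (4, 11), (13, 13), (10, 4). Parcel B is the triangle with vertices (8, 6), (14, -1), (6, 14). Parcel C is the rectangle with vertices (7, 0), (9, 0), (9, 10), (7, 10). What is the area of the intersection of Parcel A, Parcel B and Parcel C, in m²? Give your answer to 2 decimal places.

The intersection is the polygon with vertices (9,8.375), (9,4.833), (8,6), (7,10), (8.133,10).
By the shoelace formula its area is 5.88.

5.88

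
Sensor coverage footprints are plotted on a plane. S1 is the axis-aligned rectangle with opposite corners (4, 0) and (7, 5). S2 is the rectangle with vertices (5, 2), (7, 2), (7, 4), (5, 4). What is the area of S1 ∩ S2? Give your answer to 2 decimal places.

4.00

|S1∩S2|: x∈[5,7], y∈[2,4] → 2·2 = 4.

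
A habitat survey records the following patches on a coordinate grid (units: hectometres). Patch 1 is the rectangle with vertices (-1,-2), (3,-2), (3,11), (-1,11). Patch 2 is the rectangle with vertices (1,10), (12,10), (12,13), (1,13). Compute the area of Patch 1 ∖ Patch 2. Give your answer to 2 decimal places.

|Patch 1∩Patch 2|: x∈[1,3], y∈[10,11] → 2·1 = 2.
|Patch 1| = 52.
|Patch 1 ∖ Patch 2| = |Patch 1| − |Patch 1∩Patch 2| = 52 − 2 = 50.00.

50.00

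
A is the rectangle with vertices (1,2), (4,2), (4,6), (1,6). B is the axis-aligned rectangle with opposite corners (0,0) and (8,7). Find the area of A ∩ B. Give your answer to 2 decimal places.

12.00

|A∩B|: x∈[1,4], y∈[2,6] → 3·4 = 12.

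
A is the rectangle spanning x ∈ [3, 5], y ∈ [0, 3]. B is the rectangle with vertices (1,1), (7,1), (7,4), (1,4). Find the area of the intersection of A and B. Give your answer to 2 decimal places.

|A∩B|: x∈[3,5], y∈[1,3] → 2·2 = 4.

4.00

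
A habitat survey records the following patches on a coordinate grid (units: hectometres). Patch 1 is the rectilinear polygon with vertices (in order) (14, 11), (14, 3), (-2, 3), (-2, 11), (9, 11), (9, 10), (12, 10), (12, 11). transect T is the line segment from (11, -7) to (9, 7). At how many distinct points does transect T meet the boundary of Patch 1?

1

The segment meets the boundary at (9.571,3).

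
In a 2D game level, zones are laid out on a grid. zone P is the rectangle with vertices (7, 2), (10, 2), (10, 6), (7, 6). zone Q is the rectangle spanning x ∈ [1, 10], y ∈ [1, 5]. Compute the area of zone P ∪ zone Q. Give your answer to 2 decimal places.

39.00

By inclusion–exclusion:
Individual areas: |zone P| = 12, |zone Q| = 36.
|zone P∩zone Q|: x∈[7,10], y∈[2,5] → 3·3 = 9.
|zone P ∪ zone Q| = 48 − 9 = 39.00.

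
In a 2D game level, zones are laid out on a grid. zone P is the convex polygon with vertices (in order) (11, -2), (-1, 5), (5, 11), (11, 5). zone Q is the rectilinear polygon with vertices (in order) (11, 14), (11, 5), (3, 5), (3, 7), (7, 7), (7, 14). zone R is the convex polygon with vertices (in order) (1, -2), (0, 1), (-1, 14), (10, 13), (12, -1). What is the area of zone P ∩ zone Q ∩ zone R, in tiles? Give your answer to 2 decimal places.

The intersection is the polygon with vertices (3,5), (3,7), (7,7), (7,9), (11,5).
By the shoelace formula its area is 16.00.

16.00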